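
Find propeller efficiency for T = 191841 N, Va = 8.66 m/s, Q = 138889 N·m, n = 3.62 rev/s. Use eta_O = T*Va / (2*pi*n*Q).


Formula: eta = T * Va / (2 * pi * n * Q)
Step 1 — numerator = T * Va = 191841 * 8.66 = 1661343.06
Step 2 — 2 * pi * n = 2 * pi * 3.62 = 22.745131
Step 3 — denominator = 22.745131 * 138889 = 3159048.5
Step 4 — eta = 1661343.06 / 3159048.5 ≈ 0.52590 (5 s.f.)

0.52590


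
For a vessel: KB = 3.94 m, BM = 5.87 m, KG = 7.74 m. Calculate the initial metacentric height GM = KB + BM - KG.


Formula: GM = KB + BM - KG
Step 1 — KM = KB + BM = 3.94 + 5.87 = 9.81 m
Step 2 — GM = KM - KG = 9.81 - 7.74 = 2.07 m

2.07 m


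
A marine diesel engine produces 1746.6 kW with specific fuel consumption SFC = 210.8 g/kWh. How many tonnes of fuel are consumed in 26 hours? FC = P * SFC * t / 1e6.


Formula: FC (tonnes) = P * SFC * t / 1,000,000
Step 1 — P * SFC * t = 1746.6 * 210.8 * 26 = 9572765.28 g
Step 2 — FC (tonnes) = 9572765.28 / 1,000,000 ≈ 9.5728 tonnes (5 s.f.)

9.5728 tonnes


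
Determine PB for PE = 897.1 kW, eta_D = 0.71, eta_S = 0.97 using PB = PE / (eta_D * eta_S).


Formula: PB = PE / (eta_D * eta_S)
Step 1 — combined efficiency = eta_D * eta_S = 0.71 * 0.97 = 0.6887
Step 2 — PB = 897.1 / 0.6887 ≈ 1302.6 kW (5 s.f.)

1302.6 kW


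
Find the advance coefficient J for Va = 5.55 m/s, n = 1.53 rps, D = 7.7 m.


Formula: J = Va / (n * D)
Step 1 — n * D = 1.53 * 7.7 = 11.781
Step 2 — J = 5.55 / 11.781 ≈ 0.47110 (5 s.f.)

0.47110


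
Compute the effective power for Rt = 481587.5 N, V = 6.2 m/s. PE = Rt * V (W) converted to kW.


Formula: PE = Rt * V / 1000 (kW)
Step 1 — PE (W) = 481587.5 * 6.2 = 2985842.5 W
Step 2 — PE (kW) = 2985842.5 / 1000 ≈ 2985.8 kW (5 s.f.)

2985.8 kW


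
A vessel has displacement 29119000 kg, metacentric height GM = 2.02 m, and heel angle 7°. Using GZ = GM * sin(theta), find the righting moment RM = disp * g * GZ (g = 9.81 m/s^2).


Formula: GZ = GM * sin(theta); RM = disp * g * GZ
Step 1 — GZ = 2.02 * sin(7°) = 2.02 * 0.121869 = 0.246175 m
Step 2 — RM = 29119000 * 9.81 * 0.246175 ≈ 70322000 N·m (5 s.f.)

70322000 N·m


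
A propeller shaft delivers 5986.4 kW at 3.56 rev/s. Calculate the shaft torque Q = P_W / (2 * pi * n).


Formula: Q = P_W / (2 * pi * n)
Step 1 — P_W = 5986.4 kW * 1000 = 5986400.0 W
Step 2 — 2 * pi * n = 2 * pi * 3.56 = 22.36814
Step 3 — Q = 5986400.0 / 22.36814 ≈ 267630 N·m (5 s.f.)

267630 N·m


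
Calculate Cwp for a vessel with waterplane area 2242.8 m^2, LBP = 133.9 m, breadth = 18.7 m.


Formula: Cwp = Aw / (L * B)
Step 1 — L * B = 133.9 * 18.7 = 2503.93 m^2
Step 2 — Cwp = 2242.8 / 2503.93 ≈ 0.89571 (5 s.f.)

0.89571


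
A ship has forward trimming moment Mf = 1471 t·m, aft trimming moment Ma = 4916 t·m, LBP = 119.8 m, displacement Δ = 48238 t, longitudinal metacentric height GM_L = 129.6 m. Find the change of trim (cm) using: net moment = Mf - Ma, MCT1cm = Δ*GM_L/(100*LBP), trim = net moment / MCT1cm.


Formula: net trimming moment = Mf - Ma; MCT1cm = Δ*GM_L/(100*LBP); trim = net moment / MCT1cm
Step 1 — net trimming moment = 1471 - 4916 = -3445 t·m
Step 2 — MCT1cm = 48238 * 129.6 / (100 * 119.8) = 521.8401 t·m/cm
Step 3 — trim = -3445 / 521.8401 ≈ -6.6016 cm (5 s.f.)

-6.6016 cm


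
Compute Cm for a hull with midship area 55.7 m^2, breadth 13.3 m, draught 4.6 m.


Formula: Cm = Am / (B * T)
Step 1 — B * T = 13.3 * 4.6 = 61.18 m^2
Step 2 — Cm = 55.7 / 61.18 ≈ 0.91043 (5 s.f.)

0.91043


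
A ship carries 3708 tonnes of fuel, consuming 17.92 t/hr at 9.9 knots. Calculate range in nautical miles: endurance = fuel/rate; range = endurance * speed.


Formula: endurance = fuel / rate; range = endurance * speed
Step 1 — endurance = 3708 / 17.92 = 206.9196 hours
Step 2 — range = 206.9196 * 9.9 ≈ 2048.5 nautical miles (5 s.f.)

2048.5 NM


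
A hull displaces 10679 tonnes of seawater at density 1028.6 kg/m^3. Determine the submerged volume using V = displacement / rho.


Formula: V = mass / rho
Step 1 — convert tonnes to kg: 10679 t * 1000 = 10679000 kg
Step 2 — V = 10679000 / 1028.6 ≈ 10382 m^3 (5 s.f.)

10382 m^3


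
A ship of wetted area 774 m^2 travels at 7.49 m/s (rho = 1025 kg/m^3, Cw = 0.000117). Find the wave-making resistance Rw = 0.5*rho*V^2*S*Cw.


Formula: Rw = 0.5 * rho * V^2 * S * Cw
Step 1 — V^2 = 7.49^2 = 56.1001
Step 2 — 0.5 * rho * V^2 = 0.5 * 1025 * 56.1001 = 28751.30125
Step 3 — Rw = 28751.30125 * 774 * 0.000117 ≈ 2603.7 N (5 s.f.)

2603.7 N


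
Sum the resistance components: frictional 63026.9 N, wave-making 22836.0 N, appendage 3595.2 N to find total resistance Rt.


Formula: Rt = Rf + Rw + Ra
Substituting: Rt = 63026.9 + 22836.0 + 3595.2
Result: Rt = 89458.1 N

89458.1 N


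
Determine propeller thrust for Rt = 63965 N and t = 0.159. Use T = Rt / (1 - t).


Formula: T = Rt / (1 - t)
Step 1 — (1 - t) = 1 - 0.159 = 0.841
Step 2 — T = 63965 / 0.841 ≈ 76058 N (5 s.f.)

76058 N


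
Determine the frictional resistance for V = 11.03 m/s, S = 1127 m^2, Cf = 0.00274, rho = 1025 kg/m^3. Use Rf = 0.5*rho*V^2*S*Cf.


Formula: Rf = 0.5 * rho * V^2 * S * Cf
Step 1 — V^2 = 11.03^2 = 121.6609
Step 2 — 0.5 * rho * V^2 = 0.5 * 1025 * 121.6609 = 62351.21125
Step 3 — Rf = 62351.21125 * 1127 * 0.00274 ≈ 192540 N (5 s.f.)

192540 N


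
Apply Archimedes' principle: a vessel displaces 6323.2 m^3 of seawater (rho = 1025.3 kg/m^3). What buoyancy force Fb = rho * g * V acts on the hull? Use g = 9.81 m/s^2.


Formula: Fb = rho * g * V
Substituting: Fb = 1025.3 * 9.81 * 6323.2
Intermediate: 1025.3 * 9.81 = 10058.193
Result: Fb = 10058.193 * 6323.2 ≈ 63600000 N (5 s.f.)

63600000 N


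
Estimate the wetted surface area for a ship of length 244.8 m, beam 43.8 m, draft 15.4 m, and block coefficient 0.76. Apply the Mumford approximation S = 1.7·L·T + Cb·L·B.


Formula: S = 1.7*L*T + V/T with V = Cb*L*B*T, i.e. S = L * (1.7*T + Cb*B)
Step 1 — 1.7*T = 1.7 * 15.4 = 26.18 m
Step 2 — Cb*B = 0.76 * 43.8 = 33.288 m
Step 3 — 1.7*T + Cb*B = 26.18 + 33.288 = 59.468 m
Step 4 — S = 244.8 * 59.468 ≈ 14558 m^2 (5 s.f.)

14558 m^2


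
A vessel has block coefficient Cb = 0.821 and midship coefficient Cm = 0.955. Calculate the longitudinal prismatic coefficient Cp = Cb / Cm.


Formula: Cp = Cb / Cm
Substituting: Cp = 0.821 / 0.955
Result: Cp ≈ 0.85969 (5 s.f.)

0.85969


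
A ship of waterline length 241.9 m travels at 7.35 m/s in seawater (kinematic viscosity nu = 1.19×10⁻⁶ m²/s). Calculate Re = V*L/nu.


Formula: Re = V * L / nu
Step 1 — V * L = 7.35 * 241.9 = 1777.965 m^2/s
Step 2 — Re = 1777.965 / 1.19e-6 = 1.49e+09

1.49e+09


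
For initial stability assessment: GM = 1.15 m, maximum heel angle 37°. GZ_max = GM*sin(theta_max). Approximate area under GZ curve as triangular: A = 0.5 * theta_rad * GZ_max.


Formula: GZ_max = GM * sin(theta); Area = 0.5 * theta_rad * GZ_max
Step 1 — GZ_max = 1.15 * sin(37°) = 1.15 * 0.601815 = 0.692087 m
Step 2 — theta_rad = 37 * pi/180 = 0.645772 rad
Step 3 — Area = 0.5 * 0.645772 * 0.692087 ≈ 0.22347 m·rad (5 s.f.)

0.22347 m·rad


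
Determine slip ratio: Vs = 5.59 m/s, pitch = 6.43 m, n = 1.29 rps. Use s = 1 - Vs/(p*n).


Formula: s = 1 - Vs / (p * n)
Step 1 — p * n = 6.43 * 1.29 = 8.2947
Step 2 — Vs / (p*n) = 5.59 / 8.2947 = 0.673924 (6 d.p.)
Step 3 — s = 1 - 0.673924 = 0.326076

0.326076


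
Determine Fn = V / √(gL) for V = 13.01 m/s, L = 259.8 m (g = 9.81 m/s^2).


Formula: Fn = V / sqrt(g * L)
Step 1 — g * L = 9.81 * 259.8 = 2548.638
Step 2 — sqrt(g * L) = sqrt(2548.638) = 50.484037
Step 3 — Fn = 13.01 / 50.484037 ≈ 0.25771 (5 s.f.)

0.25771


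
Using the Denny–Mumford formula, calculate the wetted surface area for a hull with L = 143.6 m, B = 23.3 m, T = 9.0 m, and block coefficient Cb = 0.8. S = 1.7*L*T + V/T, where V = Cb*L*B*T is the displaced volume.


Formula: S = 1.7*L*T + V/T with V = Cb*L*B*T, i.e. S = L * (1.7*T + Cb*B)
Step 1 — 1.7*T = 1.7 * 9.0 = 15.3 m
Step 2 — Cb*B = 0.8 * 23.3 = 18.64 m
Step 3 — 1.7*T + Cb*B = 15.3 + 18.64 = 33.94 m
Step 4 — S = 143.6 * 33.94 ≈ 4873.8 m^2 (5 s.f.)

4873.8 m^2


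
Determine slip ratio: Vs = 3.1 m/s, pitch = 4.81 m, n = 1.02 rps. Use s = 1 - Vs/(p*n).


Formula: s = 1 - Vs / (p * n)
Step 1 — p * n = 4.81 * 1.02 = 4.9062
Step 2 — Vs / (p*n) = 3.1 / 4.9062 = 0.631854 (6 d.p.)
Step 3 — s = 1 - 0.631854 = 0.368146

0.368146


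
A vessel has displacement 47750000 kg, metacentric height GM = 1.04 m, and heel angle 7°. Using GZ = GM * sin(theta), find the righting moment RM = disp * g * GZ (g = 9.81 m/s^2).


Formula: GZ = GM * sin(theta); RM = disp * g * GZ
Step 1 — GZ = 1.04 * sin(7°) = 1.04 * 0.121869 = 0.126744 m
Step 2 — RM = 47750000 * 9.81 * 0.126744 ≈ 59370000 N·m (5 s.f.)

59370000 N·m


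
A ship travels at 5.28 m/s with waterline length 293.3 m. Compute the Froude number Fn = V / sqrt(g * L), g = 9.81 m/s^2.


Formula: Fn = V / sqrt(g * L)
Step 1 — g * L = 9.81 * 293.3 = 2877.273
Step 2 — sqrt(g * L) = sqrt(2877.273) = 53.640218
Step 3 — Fn = 5.28 / 53.640218 ≈ 0.098434 (5 s.f.)

0.098434


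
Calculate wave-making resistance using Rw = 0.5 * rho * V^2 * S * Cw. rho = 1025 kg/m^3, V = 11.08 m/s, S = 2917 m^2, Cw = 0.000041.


Formula: Rw = 0.5 * rho * V^2 * S * Cw
Step 1 — V^2 = 11.08^2 = 122.7664
Step 2 — 0.5 * rho * V^2 = 0.5 * 1025 * 122.7664 = 62917.78
Step 3 — Rw = 62917.78 * 2917 * 0.000041 ≈ 7524.8 N (5 s.f.)

7524.8 N


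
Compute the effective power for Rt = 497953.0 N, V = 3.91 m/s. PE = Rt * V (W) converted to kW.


Formula: PE = Rt * V / 1000 (kW)
Step 1 — PE (W) = 497953.0 * 3.91 = 1946996.23 W
Step 2 — PE (kW) = 1946996.23 / 1000 ≈ 1947.0 kW (5 s.f.)

1947.0 kW


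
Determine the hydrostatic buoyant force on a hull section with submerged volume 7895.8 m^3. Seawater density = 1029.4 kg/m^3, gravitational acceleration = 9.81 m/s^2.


Formula: Fb = rho * g * V
Substituting: Fb = 1029.4 * 9.81 * 7895.8
Intermediate: 1029.4 * 9.81 = 10098.414
Result: Fb = 10098.414 * 7895.8 ≈ 79735000 N (5 s.f.)

79735000 N


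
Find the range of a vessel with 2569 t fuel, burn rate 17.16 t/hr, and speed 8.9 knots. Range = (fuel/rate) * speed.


Formula: endurance = fuel / rate; range = endurance * speed
Step 1 — endurance = 2569 / 17.16 = 149.7086 hours
Step 2 — range = 149.7086 * 8.9 ≈ 1332.4 nautical miles (5 s.f.)

1332.4 NM


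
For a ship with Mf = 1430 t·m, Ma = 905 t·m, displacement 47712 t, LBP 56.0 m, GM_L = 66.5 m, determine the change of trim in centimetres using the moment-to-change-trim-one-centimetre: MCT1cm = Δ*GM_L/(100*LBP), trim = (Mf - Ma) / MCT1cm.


Formula: net trimming moment = Mf - Ma; MCT1cm = Δ*GM_L/(100*LBP); trim = net moment / MCT1cm
Step 1 — net trimming moment = 1430 - 905 = 525 t·m
Step 2 — MCT1cm = 47712 * 66.5 / (100 * 56.0) = 566.58 t·m/cm
Step 3 — trim = 525 / 566.58 ≈ 0.92661 cm (5 s.f.)

0.92661 cm


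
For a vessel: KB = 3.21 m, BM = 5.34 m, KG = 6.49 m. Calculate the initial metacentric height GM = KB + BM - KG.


Formula: GM = KB + BM - KG
Step 1 — KM = KB + BM = 3.21 + 5.34 = 8.55 m
Step 2 — GM = KM - KG = 8.55 - 6.49 = 2.06 m

2.06 m


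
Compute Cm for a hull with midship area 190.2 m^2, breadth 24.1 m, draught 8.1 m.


Formula: Cm = Am / (B * T)
Step 1 — B * T = 24.1 * 8.1 = 195.21 m^2
Step 2 — Cm = 190.2 / 195.21 ≈ 0.97434 (5 s.f.)

0.97434


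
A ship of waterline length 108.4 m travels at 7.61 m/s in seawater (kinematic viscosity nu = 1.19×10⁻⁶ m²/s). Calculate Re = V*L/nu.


Formula: Re = V * L / nu
Step 1 — V * L = 7.61 * 108.4 = 824.924 m^2/s
Step 2 — Re = 824.924 / 1.19e-6 = 6.93e+08

6.93e+08


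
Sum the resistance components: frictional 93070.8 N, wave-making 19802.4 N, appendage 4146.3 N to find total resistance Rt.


Formula: Rt = Rf + Rw + Ra
Substituting: Rt = 93070.8 + 19802.4 + 4146.3
Result: Rt = 117019.5 N

117019.5 N


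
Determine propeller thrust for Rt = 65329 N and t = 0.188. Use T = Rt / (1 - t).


Formula: T = Rt / (1 - t)
Step 1 — (1 - t) = 1 - 0.188 = 0.812
Step 2 — T = 65329 / 0.812 ≈ 80454 N (5 s.f.)

80454 N


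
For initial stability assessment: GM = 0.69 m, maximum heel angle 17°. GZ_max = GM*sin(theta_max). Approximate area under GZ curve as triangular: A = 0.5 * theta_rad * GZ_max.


Formula: GZ_max = GM * sin(theta); Area = 0.5 * theta_rad * GZ_max
Step 1 — GZ_max = 0.69 * sin(17°) = 0.69 * 0.292372 = 0.201737 m
Step 2 — theta_rad = 17 * pi/180 = 0.296706 rad
Step 3 — Area = 0.5 * 0.296706 * 0.201737 ≈ 0.029928 m·rad (5 s.f.)

0.029928 m·rad


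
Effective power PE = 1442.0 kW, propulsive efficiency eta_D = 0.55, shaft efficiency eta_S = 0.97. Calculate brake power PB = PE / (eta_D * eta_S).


Formula: PB = PE / (eta_D * eta_S)
Step 1 — combined efficiency = eta_D * eta_S = 0.55 * 0.97 = 0.5335
Step 2 — PB = 1442.0 / 0.5335 ≈ 2702.9 kW (5 s.f.)

2702.9 kW


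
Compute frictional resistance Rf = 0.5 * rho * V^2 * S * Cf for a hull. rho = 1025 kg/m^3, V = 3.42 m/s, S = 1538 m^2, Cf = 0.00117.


Formula: Rf = 0.5 * rho * V^2 * S * Cf
Step 1 — V^2 = 3.42^2 = 11.6964
Step 2 — 0.5 * rho * V^2 = 0.5 * 1025 * 11.6964 = 5994.405
Step 3 — Rf = 5994.405 * 1538 * 0.00117 ≈ 10787 N (5 s.f.)

10787 N


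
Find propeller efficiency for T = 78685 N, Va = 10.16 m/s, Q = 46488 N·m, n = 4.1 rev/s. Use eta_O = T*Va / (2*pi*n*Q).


Formula: eta = T * Va / (2 * pi * n * Q)
Step 1 — numerator = T * Va = 78685 * 10.16 = 799439.6
Step 2 — 2 * pi * n = 2 * pi * 4.1 = 25.76106
Step 3 — denominator = 25.76106 * 46488 = 1197580.16
Step 4 — eta = 799439.6 / 1197580.16 ≈ 0.66755 (5 s.f.)

0.66755


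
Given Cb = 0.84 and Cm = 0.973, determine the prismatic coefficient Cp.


Formula: Cp = Cb / Cm
Substituting: Cp = 0.84 / 0.973
Result: Cp ≈ 0.86331 (5 s.f.)

0.86331


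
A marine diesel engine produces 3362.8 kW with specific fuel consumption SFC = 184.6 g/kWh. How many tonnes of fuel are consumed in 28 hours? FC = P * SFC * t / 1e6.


Formula: FC (tonnes) = P * SFC * t / 1,000,000
Step 1 — P * SFC * t = 3362.8 * 184.6 * 28 = 17381640.64 g
Step 2 — FC (tonnes) = 17381640.64 / 1,000,000 ≈ 17.382 tonnes (5 s.f.)

17.382 tonnes


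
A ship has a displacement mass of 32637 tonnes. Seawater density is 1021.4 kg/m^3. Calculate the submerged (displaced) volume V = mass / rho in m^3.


Formula: V = mass / rho
Step 1 — convert tonnes to kg: 32637 t * 1000 = 32637000 kg
Step 2 — V = 32637000 / 1021.4 ≈ 31953 m^3 (5 s.f.)

31953 m^3


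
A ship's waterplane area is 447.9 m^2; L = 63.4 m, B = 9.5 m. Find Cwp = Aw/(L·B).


Formula: Cwp = Aw / (L * B)
Step 1 — L * B = 63.4 * 9.5 = 602.3 m^2
Step 2 — Cwp = 447.9 / 602.3 ≈ 0.74365 (5 s.f.)

0.74365


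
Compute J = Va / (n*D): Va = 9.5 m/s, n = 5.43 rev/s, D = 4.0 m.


Formula: J = Va / (n * D)
Step 1 — n * D = 5.43 * 4.0 = 21.72
Step 2 — J = 9.5 / 21.72 ≈ 0.43738 (5 s.f.)

0.43738


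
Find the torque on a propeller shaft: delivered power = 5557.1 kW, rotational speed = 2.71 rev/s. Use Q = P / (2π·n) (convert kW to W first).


Formula: Q = P_W / (2 * pi * n)
Step 1 — P_W = 5557.1 kW * 1000 = 5557100.0 W
Step 2 — 2 * pi * n = 2 * pi * 2.71 = 17.027432
Step 3 — Q = 5557100.0 / 17.027432 ≈ 326360 N·m (5 s.f.)

326360 N·m


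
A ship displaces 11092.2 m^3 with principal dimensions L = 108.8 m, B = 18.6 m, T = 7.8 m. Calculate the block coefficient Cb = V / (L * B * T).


Formula: Cb = V / (L * B * T)
Step 1 — L * B * T = 108.8 * 18.6 * 7.8 = 15784.704 m^3
Step 2 — Cb = 11092.2 / 15784.704 ≈ 0.70272 (5 s.f.)

0.70272


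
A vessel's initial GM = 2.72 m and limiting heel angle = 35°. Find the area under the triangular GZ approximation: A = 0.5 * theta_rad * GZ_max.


Formula: GZ_max = GM * sin(theta); Area = 0.5 * theta_rad * GZ_max
Step 1 — GZ_max = 2.72 * sin(35°) = 2.72 * 0.573576 = 1.560127 m
Step 2 — theta_rad = 35 * pi/180 = 0.610865 rad
Step 3 — Area = 0.5 * 0.610865 * 1.560127 ≈ 0.47651 m·rad (5 s.f.)

0.47651 m·rad


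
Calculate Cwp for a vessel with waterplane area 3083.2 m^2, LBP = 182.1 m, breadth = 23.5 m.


Formula: Cwp = Aw / (L * B)
Step 1 — L * B = 182.1 * 23.5 = 4279.35 m^2
Step 2 — Cwp = 3083.2 / 4279.35 ≈ 0.72048 (5 s.f.)

0.72048


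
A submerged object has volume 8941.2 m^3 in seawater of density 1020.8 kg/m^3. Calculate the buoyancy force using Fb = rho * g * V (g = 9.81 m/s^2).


Formula: Fb = rho * g * V
Substituting: Fb = 1020.8 * 9.81 * 8941.2
Intermediate: 1020.8 * 9.81 = 10014.048
Result: Fb = 10014.048 * 8941.2 ≈ 89538000 N (5 s.f.)

89538000 N


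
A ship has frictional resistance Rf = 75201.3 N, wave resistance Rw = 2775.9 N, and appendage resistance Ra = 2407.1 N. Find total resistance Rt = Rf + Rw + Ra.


Formula: Rt = Rf + Rw + Ra
Substituting: Rt = 75201.3 + 2775.9 + 2407.1
Result: Rt = 80384.3 N

80384.3 N


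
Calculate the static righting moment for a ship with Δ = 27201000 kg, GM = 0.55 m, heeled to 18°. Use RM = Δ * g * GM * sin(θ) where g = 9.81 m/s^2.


Formula: GZ = GM * sin(theta); RM = disp * g * GZ
Step 1 — GZ = 0.55 * sin(18°) = 0.55 * 0.309017 = 0.169959 m
Step 2 — RM = 27201000 * 9.81 * 0.169959 ≈ 45352000 N·m (5 s.f.)

45352000 N·m


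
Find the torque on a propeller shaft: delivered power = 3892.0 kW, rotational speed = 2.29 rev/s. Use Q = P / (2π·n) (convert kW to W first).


Formula: Q = P_W / (2 * pi * n)
Step 1 — P_W = 3892.0 kW * 1000 = 3892000.0 W
Step 2 — 2 * pi * n = 2 * pi * 2.29 = 14.388494
Step 3 — Q = 3892000.0 / 14.388494 ≈ 270490 N·m (5 s.f.)

270490 N·m


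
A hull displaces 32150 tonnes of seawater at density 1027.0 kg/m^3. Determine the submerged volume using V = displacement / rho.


Formula: V = mass / rho
Step 1 — convert tonnes to kg: 32150 t * 1000 = 32150000 kg
Step 2 — V = 32150000 / 1027.0 ≈ 31305 m^3 (5 s.f.)

31305 m^3


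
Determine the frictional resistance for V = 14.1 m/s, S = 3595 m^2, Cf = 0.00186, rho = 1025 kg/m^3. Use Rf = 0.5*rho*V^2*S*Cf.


Formula: Rf = 0.5 * rho * V^2 * S * Cf
Step 1 — V^2 = 14.1^2 = 198.81
Step 2 — 0.5 * rho * V^2 = 0.5 * 1025 * 198.81 = 101890.125
Step 3 — Rf = 101890.125 * 3595 * 0.00186 ≈ 681310 N (5 s.f.)

681310 N


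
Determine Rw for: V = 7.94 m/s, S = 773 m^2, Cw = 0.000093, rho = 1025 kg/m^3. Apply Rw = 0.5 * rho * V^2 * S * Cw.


Formula: Rw = 0.5 * rho * V^2 * S * Cw
Step 1 — V^2 = 7.94^2 = 63.0436
Step 2 — 0.5 * rho * V^2 = 0.5 * 1025 * 63.0436 = 32309.845
Step 3 — Rw = 32309.845 * 773 * 0.000093 ≈ 2322.7 N (5 s.f.)

2322.7 N


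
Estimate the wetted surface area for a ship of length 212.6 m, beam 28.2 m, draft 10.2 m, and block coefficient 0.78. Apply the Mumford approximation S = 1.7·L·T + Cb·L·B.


Formula: S = 1.7*L*T + V/T with V = Cb*L*B*T, i.e. S = L * (1.7*T + Cb*B)
Step 1 — 1.7*T = 1.7 * 10.2 = 17.34 m
Step 2 — Cb*B = 0.78 * 28.2 = 21.996 m
Step 3 — 1.7*T + Cb*B = 17.34 + 21.996 = 39.336 m
Step 4 — S = 212.6 * 39.336 ≈ 8362.8 m^2 (5 s.f.)

8362.8 m^2


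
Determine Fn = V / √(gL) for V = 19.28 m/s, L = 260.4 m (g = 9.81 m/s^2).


Formula: Fn = V / sqrt(g * L)
Step 1 — g * L = 9.81 * 260.4 = 2554.524
Step 2 — sqrt(g * L) = sqrt(2554.524) = 50.542299
Step 3 — Fn = 19.28 / 50.542299 ≈ 0.38146 (5 s.f.)

0.38146


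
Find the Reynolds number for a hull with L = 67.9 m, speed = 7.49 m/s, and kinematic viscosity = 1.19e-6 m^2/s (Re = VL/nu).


Formula: Re = V * L / nu
Step 1 — V * L = 7.49 * 67.9 = 508.571 m^2/s
Step 2 — Re = 508.571 / 1.19e-6 = 4.27e+08

4.27e+08


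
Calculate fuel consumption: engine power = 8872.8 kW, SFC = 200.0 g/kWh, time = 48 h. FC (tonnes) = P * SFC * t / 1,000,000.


Formula: FC (tonnes) = P * SFC * t / 1,000,000
Step 1 — P * SFC * t = 8872.8 * 200.0 * 48 = 85178880.0 g
Step 2 — FC (tonnes) = 85178880.0 / 1,000,000 ≈ 85.179 tonnes (5 s.f.)

85.179 tonnes


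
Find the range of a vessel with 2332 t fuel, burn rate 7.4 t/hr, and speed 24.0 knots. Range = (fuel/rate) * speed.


Formula: endurance = fuel / rate; range = endurance * speed
Step 1 — endurance = 2332 / 7.4 = 315.1351 hours
Step 2 — range = 315.1351 * 24.0 ≈ 7563.2 nautical miles (5 s.f.)

7563.2 NM


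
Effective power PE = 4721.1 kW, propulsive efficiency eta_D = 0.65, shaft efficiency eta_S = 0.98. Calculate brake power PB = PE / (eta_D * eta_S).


Formula: PB = PE / (eta_D * eta_S)
Step 1 — combined efficiency = eta_D * eta_S = 0.65 * 0.98 = 0.637
Step 2 — PB = 4721.1 / 0.637 ≈ 7411.5 kW (5 s.f.)

7411.5 kW


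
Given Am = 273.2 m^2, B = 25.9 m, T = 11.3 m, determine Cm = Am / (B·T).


Formula: Cm = Am / (B * T)
Step 1 — B * T = 25.9 * 11.3 = 292.67 m^2
Step 2 — Cm = 273.2 / 292.67 ≈ 0.93347 (5 s.f.)

0.93347


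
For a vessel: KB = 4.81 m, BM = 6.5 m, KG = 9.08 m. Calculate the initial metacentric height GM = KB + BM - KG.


Formula: GM = KB + BM - KG
Step 1 — KM = KB + BM = 4.81 + 6.5 = 11.31 m
Step 2 — GM = KM - KG = 11.31 - 9.08 = 2.23 m

2.23 m


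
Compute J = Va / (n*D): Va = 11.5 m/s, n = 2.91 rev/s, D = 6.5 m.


Formula: J = Va / (n * D)
Step 1 — n * D = 2.91 * 6.5 = 18.915
Step 2 — J = 11.5 / 18.915 ≈ 0.60798 (5 s.f.)

0.60798


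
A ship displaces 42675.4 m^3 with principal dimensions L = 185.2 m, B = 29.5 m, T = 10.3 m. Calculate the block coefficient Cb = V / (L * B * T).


Formula: Cb = V / (L * B * T)
Step 1 — L * B * T = 185.2 * 29.5 * 10.3 = 56273.02 m^3
Step 2 — Cb = 42675.4 / 56273.02 ≈ 0.75836 (5 s.f.)

0.75836


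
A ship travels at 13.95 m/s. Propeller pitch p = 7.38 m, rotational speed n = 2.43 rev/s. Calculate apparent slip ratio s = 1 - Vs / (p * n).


Formula: s = 1 - Vs / (p * n)
Step 1 — p * n = 7.38 * 2.43 = 17.9334
Step 2 — Vs / (p*n) = 13.95 / 17.9334 = 0.777878 (6 d.p.)
Step 3 — s = 1 - 0.777878 = 0.222122

0.222122


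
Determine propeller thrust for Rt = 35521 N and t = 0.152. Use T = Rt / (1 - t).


Formula: T = Rt / (1 - t)
Step 1 — (1 - t) = 1 - 0.152 = 0.848
Step 2 — T = 35521 / 0.848 ≈ 41888 N (5 s.f.)

41888 N


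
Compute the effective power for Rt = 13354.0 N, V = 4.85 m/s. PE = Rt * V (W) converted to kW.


Formula: PE = Rt * V / 1000 (kW)
Step 1 — PE (W) = 13354.0 * 4.85 = 64766.9 W
Step 2 — PE (kW) = 64766.9 / 1000 ≈ 64.767 kW (5 s.f.)

64.767 kW


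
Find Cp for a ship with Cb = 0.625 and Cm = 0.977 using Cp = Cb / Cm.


Formula: Cp = Cb / Cm
Substituting: Cp = 0.625 / 0.977
Result: Cp ≈ 0.63971 (5 s.f.)

0.63971


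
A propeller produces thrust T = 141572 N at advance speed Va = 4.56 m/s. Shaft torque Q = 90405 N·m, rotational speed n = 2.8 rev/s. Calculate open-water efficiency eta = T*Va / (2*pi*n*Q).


Formula: eta = T * Va / (2 * pi * n * Q)
Step 1 — numerator = T * Va = 141572 * 4.56 = 645568.32
Step 2 — 2 * pi * n = 2 * pi * 2.8 = 17.592919
Step 3 — denominator = 17.592919 * 90405 = 1590487.84
Step 4 — eta = 645568.32 / 1590487.84 ≈ 0.40589 (5 s.f.)

0.40589


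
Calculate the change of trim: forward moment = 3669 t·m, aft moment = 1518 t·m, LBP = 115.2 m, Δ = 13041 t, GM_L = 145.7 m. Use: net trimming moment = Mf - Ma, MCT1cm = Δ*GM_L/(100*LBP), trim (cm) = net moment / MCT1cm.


Formula: net trimming moment = Mf - Ma; MCT1cm = Δ*GM_L/(100*LBP); trim = net moment / MCT1cm
Step 1 — net trimming moment = 3669 - 1518 = 2151 t·m
Step 2 — MCT1cm = 13041 * 145.7 / (100 * 115.2) = 164.937 t·m/cm
Step 3 — trim = 2151 / 164.937 ≈ 13.041 cm (5 s.f.)

13.041 cm


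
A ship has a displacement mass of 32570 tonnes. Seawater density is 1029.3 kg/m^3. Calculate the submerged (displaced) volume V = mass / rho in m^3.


Formula: V = mass / rho
Step 1 — convert tonnes to kg: 32570 t * 1000 = 32570000 kg
Step 2 — V = 32570000 / 1029.3 ≈ 31643 m^3 (5 s.f.)

31643 m^3


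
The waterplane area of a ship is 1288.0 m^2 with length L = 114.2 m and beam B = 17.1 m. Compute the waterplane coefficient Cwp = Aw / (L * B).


Formula: Cwp = Aw / (L * B)
Step 1 — L * B = 114.2 * 17.1 = 1952.82 m^2
Step 2 — Cwp = 1288.0 / 1952.82 ≈ 0.65956 (5 s.f.)

0.65956


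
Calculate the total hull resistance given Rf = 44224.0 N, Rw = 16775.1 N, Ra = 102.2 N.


Formula: Rt = Rf + Rw + Ra
Substituting: Rt = 44224.0 + 16775.1 + 102.2
Result: Rt = 61101.3 N

61101.3 N


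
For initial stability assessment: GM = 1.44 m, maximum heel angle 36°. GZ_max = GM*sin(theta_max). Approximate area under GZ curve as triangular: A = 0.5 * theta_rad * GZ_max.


Formula: GZ_max = GM * sin(theta); Area = 0.5 * theta_rad * GZ_max
Step 1 — GZ_max = 1.44 * sin(36°) = 1.44 * 0.587785 = 0.84641 m
Step 2 — theta_rad = 36 * pi/180 = 0.628319 rad
Step 3 — Area = 0.5 * 0.628319 * 0.84641 ≈ 0.26591 m·rad (5 s.f.)

0.26591 m·rad


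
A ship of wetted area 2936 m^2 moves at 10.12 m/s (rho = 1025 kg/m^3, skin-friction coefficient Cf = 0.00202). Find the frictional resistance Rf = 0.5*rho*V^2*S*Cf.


Formula: Rf = 0.5 * rho * V^2 * S * Cf
Step 1 — V^2 = 10.12^2 = 102.4144
Step 2 — 0.5 * rho * V^2 = 0.5 * 1025 * 102.4144 = 52487.38
Step 3 — Rf = 52487.38 * 2936 * 0.00202 ≈ 311290 N (5 s.f.)

311290 N


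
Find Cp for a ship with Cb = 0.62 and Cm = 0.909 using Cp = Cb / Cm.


Formula: Cp = Cb / Cm
Substituting: Cp = 0.62 / 0.909
Result: Cp ≈ 0.68207 (5 s.f.)

0.68207


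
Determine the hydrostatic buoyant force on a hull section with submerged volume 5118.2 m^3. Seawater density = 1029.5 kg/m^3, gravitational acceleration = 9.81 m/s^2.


Formula: Fb = rho * g * V
Substituting: Fb = 1029.5 * 9.81 * 5118.2
Intermediate: 1029.5 * 9.81 = 10099.395
Result: Fb = 10099.395 * 5118.2 ≈ 51691000 N (5 s.f.)

51691000 N


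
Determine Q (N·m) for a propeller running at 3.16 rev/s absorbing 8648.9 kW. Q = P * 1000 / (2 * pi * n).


Formula: Q = P_W / (2 * pi * n)
Step 1 — P_W = 8648.9 kW * 1000 = 8648900.0 W
Step 2 — 2 * pi * n = 2 * pi * 3.16 = 19.854866
Step 3 — Q = 8648900.0 / 19.854866 ≈ 435610 N·m (5 s.f.)

435610 N·m


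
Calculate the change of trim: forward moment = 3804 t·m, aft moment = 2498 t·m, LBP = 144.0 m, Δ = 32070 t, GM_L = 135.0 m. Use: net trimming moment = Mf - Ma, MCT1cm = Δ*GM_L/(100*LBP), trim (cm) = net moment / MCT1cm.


Formula: net trimming moment = Mf - Ma; MCT1cm = Δ*GM_L/(100*LBP); trim = net moment / MCT1cm
Step 1 — net trimming moment = 3804 - 2498 = 1306 t·m
Step 2 — MCT1cm = 32070 * 135.0 / (100 * 144.0) = 300.6562 t·m/cm
Step 3 — trim = 1306 / 300.6562 ≈ 4.3438 cm (5 s.f.)

4.3438 cm


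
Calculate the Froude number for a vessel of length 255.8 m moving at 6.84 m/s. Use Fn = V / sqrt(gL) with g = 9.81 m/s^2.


Formula: Fn = V / sqrt(g * L)
Step 1 — g * L = 9.81 * 255.8 = 2509.398
Step 2 — sqrt(g * L) = sqrt(2509.398) = 50.093892
Step 3 — Fn = 6.84 / 50.093892 ≈ 0.13654 (5 s.f.)

0.13654


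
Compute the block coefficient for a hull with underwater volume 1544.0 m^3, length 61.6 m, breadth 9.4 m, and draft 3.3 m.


Formula: Cb = V / (L * B * T)
Step 1 — L * B * T = 61.6 * 9.4 * 3.3 = 1910.832 m^3
Step 2 — Cb = 1544.0 / 1910.832 ≈ 0.80802 (5 s.f.)

0.80802


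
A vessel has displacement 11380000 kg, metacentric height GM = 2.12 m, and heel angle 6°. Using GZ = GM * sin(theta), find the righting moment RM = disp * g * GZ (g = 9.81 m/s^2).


Formula: GZ = GM * sin(theta); RM = disp * g * GZ
Step 1 — GZ = 2.12 * sin(6°) = 2.12 * 0.104528 = 0.221599 m
Step 2 — RM = 11380000 * 9.81 * 0.221599 ≈ 24739000 N·m (5 s.f.)

24739000 N·m


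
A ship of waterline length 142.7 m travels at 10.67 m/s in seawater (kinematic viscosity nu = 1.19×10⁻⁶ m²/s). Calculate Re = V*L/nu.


Formula: Re = V * L / nu
Step 1 — V * L = 10.67 * 142.7 = 1522.609 m^2/s
Step 2 — Re = 1522.609 / 1.19e-6 = 1.28e+09

1.28e+09


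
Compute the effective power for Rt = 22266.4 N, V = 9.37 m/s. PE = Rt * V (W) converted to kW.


Formula: PE = Rt * V / 1000 (kW)
Step 1 — PE (W) = 22266.4 * 9.37 = 208636.168 W
Step 2 — PE (kW) = 208636.168 / 1000 ≈ 208.64 kW (5 s.f.)

208.64 kW


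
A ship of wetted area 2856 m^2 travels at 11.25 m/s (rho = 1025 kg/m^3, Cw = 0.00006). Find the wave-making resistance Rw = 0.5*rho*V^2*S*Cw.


Formula: Rw = 0.5 * rho * V^2 * S * Cw
Step 1 — V^2 = 11.25^2 = 126.5625
Step 2 — 0.5 * rho * V^2 = 0.5 * 1025 * 126.5625 = 64863.28125
Step 3 — Rw = 64863.28125 * 2856 * 0.00006 ≈ 11115 N (5 s.f.)

11115 N


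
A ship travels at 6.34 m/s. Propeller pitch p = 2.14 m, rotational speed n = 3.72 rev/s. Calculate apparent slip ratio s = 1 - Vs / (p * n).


Formula: s = 1 - Vs / (p * n)
Step 1 — p * n = 2.14 * 3.72 = 7.9608
Step 2 — Vs / (p*n) = 6.34 / 7.9608 = 0.796402 (6 d.p.)
Step 3 — s = 1 - 0.796402 = 0.203598

0.203598


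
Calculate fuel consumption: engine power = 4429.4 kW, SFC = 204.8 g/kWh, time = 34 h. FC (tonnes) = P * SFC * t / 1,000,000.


Formula: FC (tonnes) = P * SFC * t / 1,000,000
Step 1 — P * SFC * t = 4429.4 * 204.8 * 34 = 30842798.08 g
Step 2 — FC (tonnes) = 30842798.08 / 1,000,000 ≈ 30.843 tonnes (5 s.f.)

30.843 tonnes


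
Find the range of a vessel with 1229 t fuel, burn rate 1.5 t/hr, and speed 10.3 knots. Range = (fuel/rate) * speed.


Formula: endurance = fuel / rate; range = endurance * speed
Step 1 — endurance = 1229 / 1.5 = 819.3333 hours
Step 2 — range = 819.3333 * 10.3 ≈ 8439.1 nautical miles (5 s.f.)

8439.1 NM


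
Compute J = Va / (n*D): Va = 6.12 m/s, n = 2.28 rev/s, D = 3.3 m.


Formula: J = Va / (n * D)
Step 1 — n * D = 2.28 * 3.3 = 7.524
Step 2 — J = 6.12 / 7.524 ≈ 0.81340 (5 s.f.)

0.81340


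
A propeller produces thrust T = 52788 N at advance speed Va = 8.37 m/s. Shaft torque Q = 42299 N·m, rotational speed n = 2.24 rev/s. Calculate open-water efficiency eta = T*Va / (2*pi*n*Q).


Formula: eta = T * Va / (2 * pi * n * Q)
Step 1 — numerator = T * Va = 52788 * 8.37 = 441835.56
Step 2 — 2 * pi * n = 2 * pi * 2.24 = 14.074335
Step 3 — denominator = 14.074335 * 42299 = 595330.3
Step 4 — eta = 441835.56 / 595330.3 ≈ 0.74217 (5 s.f.)

0.74217


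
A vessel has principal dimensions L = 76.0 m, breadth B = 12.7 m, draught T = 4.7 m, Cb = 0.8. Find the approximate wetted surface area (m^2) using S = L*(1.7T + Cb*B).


Formula: S = 1.7*L*T + V/T with V = Cb*L*B*T, i.e. S = L * (1.7*T + Cb*B)
Step 1 — 1.7*T = 1.7 * 4.7 = 7.99 m
Step 2 — Cb*B = 0.8 * 12.7 = 10.16 m
Step 3 — 1.7*T + Cb*B = 7.99 + 10.16 = 18.15 m
Step 4 — S = 76.0 * 18.15 ≈ 1379.4 m^2 (5 s.f.)

1379.4 m^2


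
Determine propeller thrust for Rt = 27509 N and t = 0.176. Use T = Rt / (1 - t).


Formula: T = Rt / (1 - t)
Step 1 — (1 - t) = 1 - 0.176 = 0.824
Step 2 — T = 27509 / 0.824 ≈ 33385 N (5 s.f.)

33385 N


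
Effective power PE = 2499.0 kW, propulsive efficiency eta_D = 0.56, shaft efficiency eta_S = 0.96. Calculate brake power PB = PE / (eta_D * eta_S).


Formula: PB = PE / (eta_D * eta_S)
Step 1 — combined efficiency = eta_D * eta_S = 0.56 * 0.96 = 0.5376
Step 2 — PB = 2499.0 / 0.5376 ≈ 4648.4 kW (5 s.f.)

4648.4 kW


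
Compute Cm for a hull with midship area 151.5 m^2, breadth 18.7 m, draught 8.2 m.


Formula: Cm = Am / (B * T)
Step 1 — B * T = 18.7 * 8.2 = 153.34 m^2
Step 2 — Cm = 151.5 / 153.34 ≈ 0.98800 (5 s.f.)

0.98800


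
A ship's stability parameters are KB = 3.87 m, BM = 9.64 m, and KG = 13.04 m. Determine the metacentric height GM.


Formula: GM = KB + BM - KG
Step 1 — KM = KB + BM = 3.87 + 9.64 = 13.51 m
Step 2 — GM = KM - KG = 13.51 - 13.04 = 0.47 m

0.47 m


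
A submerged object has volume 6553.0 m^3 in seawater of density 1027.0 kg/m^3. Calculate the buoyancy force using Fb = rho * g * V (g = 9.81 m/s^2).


Formula: Fb = rho * g * V
Substituting: Fb = 1027.0 * 9.81 * 6553.0
Intermediate: 1027.0 * 9.81 = 10074.87
Result: Fb = 10074.87 * 6553.0 ≈ 66021000 N (5 s.f.)

66021000 N


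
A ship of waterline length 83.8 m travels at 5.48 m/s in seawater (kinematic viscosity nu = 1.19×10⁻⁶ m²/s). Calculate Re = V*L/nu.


Formula: Re = V * L / nu
Step 1 — V * L = 5.48 * 83.8 = 459.224 m^2/s
Step 2 — Re = 459.224 / 1.19e-6 = 3.86e+08

3.86e+08


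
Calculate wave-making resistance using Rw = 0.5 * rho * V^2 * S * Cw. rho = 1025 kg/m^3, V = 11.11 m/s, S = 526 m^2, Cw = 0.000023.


Formula: Rw = 0.5 * rho * V^2 * S * Cw
Step 1 — V^2 = 11.11^2 = 123.4321
Step 2 — 0.5 * rho * V^2 = 0.5 * 1025 * 123.4321 = 63258.95125
Step 3 — Rw = 63258.95125 * 526 * 0.000023 ≈ 765.31 N (5 s.f.)

765.31 N


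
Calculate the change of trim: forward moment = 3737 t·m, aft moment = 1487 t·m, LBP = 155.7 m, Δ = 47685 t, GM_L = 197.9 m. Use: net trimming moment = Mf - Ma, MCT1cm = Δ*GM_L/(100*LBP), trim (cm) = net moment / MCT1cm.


Formula: net trimming moment = Mf - Ma; MCT1cm = Δ*GM_L/(100*LBP); trim = net moment / MCT1cm
Step 1 — net trimming moment = 3737 - 1487 = 2250 t·m
Step 2 — MCT1cm = 47685 * 197.9 / (100 * 155.7) = 606.0926 t·m/cm
Step 3 — trim = 2250 / 606.0926 ≈ 3.7123 cm (5 s.f.)

3.7123 cm


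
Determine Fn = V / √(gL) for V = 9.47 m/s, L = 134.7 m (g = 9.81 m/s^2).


Formula: Fn = V / sqrt(g * L)
Step 1 — g * L = 9.81 * 134.7 = 1321.407
Step 2 — sqrt(g * L) = sqrt(1321.407) = 36.351162
Step 3 — Fn = 9.47 / 36.351162 ≈ 0.26051 (5 s.f.)

0.26051


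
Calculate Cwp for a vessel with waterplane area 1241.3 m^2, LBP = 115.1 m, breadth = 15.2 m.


Formula: Cwp = Aw / (L * B)
Step 1 — L * B = 115.1 * 15.2 = 1749.52 m^2
Step 2 — Cwp = 1241.3 / 1749.52 ≈ 0.70951 (5 s.f.)

0.70951


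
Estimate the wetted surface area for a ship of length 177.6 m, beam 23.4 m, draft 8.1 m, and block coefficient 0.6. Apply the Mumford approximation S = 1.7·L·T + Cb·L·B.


Formula: S = 1.7*L*T + V/T with V = Cb*L*B*T, i.e. S = L * (1.7*T + Cb*B)
Step 1 — 1.7*T = 1.7 * 8.1 = 13.77 m
Step 2 — Cb*B = 0.6 * 23.4 = 14.04 m
Step 3 — 1.7*T + Cb*B = 13.77 + 14.04 = 27.81 m
Step 4 — S = 177.6 * 27.81 ≈ 4939.1 m^2 (5 s.f.)

4939.1 m^2


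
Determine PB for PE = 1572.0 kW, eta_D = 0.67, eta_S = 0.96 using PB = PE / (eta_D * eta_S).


Formula: PB = PE / (eta_D * eta_S)
Step 1 — combined efficiency = eta_D * eta_S = 0.67 * 0.96 = 0.6432
Step 2 — PB = 1572.0 / 0.6432 ≈ 2444.0 kW (5 s.f.)

2444.0 kW


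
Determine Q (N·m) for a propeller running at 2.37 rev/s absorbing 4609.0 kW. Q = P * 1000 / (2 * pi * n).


Formula: Q = P_W / (2 * pi * n)
Step 1 — P_W = 4609.0 kW * 1000 = 4609000.0 W
Step 2 — 2 * pi * n = 2 * pi * 2.37 = 14.891149
Step 3 — Q = 4609000.0 / 14.891149 ≈ 309510 N·m (5 s.f.)

309510 N·m


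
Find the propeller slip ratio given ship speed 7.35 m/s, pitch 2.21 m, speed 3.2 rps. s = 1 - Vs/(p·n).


Formula: s = 1 - Vs / (p * n)
Step 1 — p * n = 2.21 * 3.2 = 7.072
Step 2 — Vs / (p*n) = 7.35 / 7.072 = 1.03931 (6 d.p.)
Step 3 — s = 1 - 1.03931 = -0.03931

-0.03931


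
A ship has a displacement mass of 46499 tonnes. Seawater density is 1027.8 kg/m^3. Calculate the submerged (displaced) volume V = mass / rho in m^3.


Formula: V = mass / rho
Step 1 — convert tonnes to kg: 46499 t * 1000 = 46499000 kg
Step 2 — V = 46499000 / 1027.8 ≈ 45241 m^3 (5 s.f.)

45241 m^3


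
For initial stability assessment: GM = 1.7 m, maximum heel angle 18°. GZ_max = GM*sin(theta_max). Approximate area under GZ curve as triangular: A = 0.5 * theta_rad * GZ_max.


Formula: GZ_max = GM * sin(theta); Area = 0.5 * theta_rad * GZ_max
Step 1 — GZ_max = 1.7 * sin(18°) = 1.7 * 0.309017 = 0.525329 m
Step 2 — theta_rad = 18 * pi/180 = 0.314159 rad
Step 3 — Area = 0.5 * 0.314159 * 0.525329 ≈ 0.082518 m·rad (5 s.f.)

0.082518 m·rad


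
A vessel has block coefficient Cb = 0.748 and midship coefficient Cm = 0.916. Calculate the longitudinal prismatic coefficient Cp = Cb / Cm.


Formula: Cp = Cb / Cm
Substituting: Cp = 0.748 / 0.916
Result: Cp ≈ 0.81659 (5 s.f.)

0.81659


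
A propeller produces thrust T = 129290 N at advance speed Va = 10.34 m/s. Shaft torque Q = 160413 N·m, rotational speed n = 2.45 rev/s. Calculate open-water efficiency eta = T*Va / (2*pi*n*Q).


Formula: eta = T * Va / (2 * pi * n * Q)
Step 1 — numerator = T * Va = 129290 * 10.34 = 1336858.6
Step 2 — 2 * pi * n = 2 * pi * 2.45 = 15.393804
Step 3 — denominator = 15.393804 * 160413 = 2469366.28
Step 4 — eta = 1336858.6 / 2469366.28 ≈ 0.54138 (5 s.f.)

0.54138


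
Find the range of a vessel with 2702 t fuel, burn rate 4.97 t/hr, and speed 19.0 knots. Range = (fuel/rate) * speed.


Formula: endurance = fuel / rate; range = endurance * speed
Step 1 — endurance = 2702 / 4.97 = 543.662 hours
Step 2 — range = 543.662 * 19.0 ≈ 10330 nautical miles (5 s.f.)

10330 NM


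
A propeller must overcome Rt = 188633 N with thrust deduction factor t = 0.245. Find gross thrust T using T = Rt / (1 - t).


Formula: T = Rt / (1 - t)
Step 1 — (1 - t) = 1 - 0.245 = 0.755
Step 2 — T = 188633 / 0.755 ≈ 249850 N (5 s.f.)

249850 N


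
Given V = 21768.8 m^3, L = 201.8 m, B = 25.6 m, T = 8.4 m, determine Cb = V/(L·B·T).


Formula: Cb = V / (L * B * T)
Step 1 — L * B * T = 201.8 * 25.6 * 8.4 = 43395.072 m^3
Step 2 — Cb = 21768.8 / 43395.072 ≈ 0.50164 (5 s.f.)

0.50164


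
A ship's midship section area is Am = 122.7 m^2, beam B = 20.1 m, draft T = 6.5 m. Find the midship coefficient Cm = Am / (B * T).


Formula: Cm = Am / (B * T)
Step 1 — B * T = 20.1 * 6.5 = 130.65 m^2
Step 2 — Cm = 122.7 / 130.65 ≈ 0.93915 (5 s.f.)

0.93915


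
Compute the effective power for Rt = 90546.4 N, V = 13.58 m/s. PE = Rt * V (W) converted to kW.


Formula: PE = Rt * V / 1000 (kW)
Step 1 — PE (W) = 90546.4 * 13.58 = 1229620.112 W
Step 2 — PE (kW) = 1229620.112 / 1000 ≈ 1229.6 kW (5 s.f.)

1229.6 kW


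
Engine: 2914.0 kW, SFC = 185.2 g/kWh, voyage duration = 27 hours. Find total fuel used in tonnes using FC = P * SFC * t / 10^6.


Formula: FC (tonnes) = P * SFC * t / 1,000,000
Step 1 — P * SFC * t = 2914.0 * 185.2 * 27 = 14571165.6 g
Step 2 — FC (tonnes) = 14571165.6 / 1,000,000 ≈ 14.571 tonnes (5 s.f.)

14.571 tonnes


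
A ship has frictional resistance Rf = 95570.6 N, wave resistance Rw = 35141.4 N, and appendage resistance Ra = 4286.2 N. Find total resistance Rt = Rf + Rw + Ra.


Formula: Rt = Rf + Rw + Ra
Substituting: Rt = 95570.6 + 35141.4 + 4286.2
Result: Rt = 134998.2 N

134998.2 N


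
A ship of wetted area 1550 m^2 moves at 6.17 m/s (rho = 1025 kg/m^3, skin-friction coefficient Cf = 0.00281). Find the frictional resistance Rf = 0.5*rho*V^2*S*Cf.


Formula: Rf = 0.5 * rho * V^2 * S * Cf
Step 1 — V^2 = 6.17^2 = 38.0689
Step 2 — 0.5 * rho * V^2 = 0.5 * 1025 * 38.0689 = 19510.31125
Step 3 — Rf = 19510.31125 * 1550 * 0.00281 ≈ 84977 N (5 s.f.)

84977 N


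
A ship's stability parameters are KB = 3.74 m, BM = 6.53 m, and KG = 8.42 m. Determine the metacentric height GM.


Formula: GM = KB + BM - KG
Step 1 — KM = KB + BM = 3.74 + 6.53 = 10.27 m
Step 2 — GM = KM - KG = 10.27 - 8.42 = 1.85 m

1.85 m


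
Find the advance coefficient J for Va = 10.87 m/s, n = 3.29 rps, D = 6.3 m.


Formula: J = Va / (n * D)
Step 1 — n * D = 3.29 * 6.3 = 20.727
Step 2 — J = 10.87 / 20.727 ≈ 0.52444 (5 s.f.)

0.52444


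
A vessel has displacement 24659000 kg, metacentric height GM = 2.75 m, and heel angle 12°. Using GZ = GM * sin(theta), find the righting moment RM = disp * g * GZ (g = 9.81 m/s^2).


Formula: GZ = GM * sin(theta); RM = disp * g * GZ
Step 1 — GZ = 2.75 * sin(12°) = 2.75 * 0.207912 = 0.571758 m
Step 2 — RM = 24659000 * 9.81 * 0.571758 ≈ 138310000 N·m (5 s.f.)

138310000 N·m
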